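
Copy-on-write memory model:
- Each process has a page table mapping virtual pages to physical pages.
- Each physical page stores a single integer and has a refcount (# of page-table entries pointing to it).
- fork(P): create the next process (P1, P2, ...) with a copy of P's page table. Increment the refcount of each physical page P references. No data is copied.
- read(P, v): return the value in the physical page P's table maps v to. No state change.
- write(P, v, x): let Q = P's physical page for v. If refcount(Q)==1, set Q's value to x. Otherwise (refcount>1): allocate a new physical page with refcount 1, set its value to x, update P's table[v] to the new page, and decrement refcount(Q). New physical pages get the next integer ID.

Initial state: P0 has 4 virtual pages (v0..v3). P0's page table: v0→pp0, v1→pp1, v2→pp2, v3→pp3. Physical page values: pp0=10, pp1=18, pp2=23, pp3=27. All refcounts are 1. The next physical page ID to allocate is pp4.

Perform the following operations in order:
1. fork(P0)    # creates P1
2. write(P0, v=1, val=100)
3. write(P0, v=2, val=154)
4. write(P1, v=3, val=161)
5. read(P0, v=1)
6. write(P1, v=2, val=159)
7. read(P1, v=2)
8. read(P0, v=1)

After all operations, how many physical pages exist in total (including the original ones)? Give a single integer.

Answer: 7

Derivation:
Op 1: fork(P0) -> P1. 4 ppages; refcounts: pp0:2 pp1:2 pp2:2 pp3:2
Op 2: write(P0, v1, 100). refcount(pp1)=2>1 -> COPY to pp4. 5 ppages; refcounts: pp0:2 pp1:1 pp2:2 pp3:2 pp4:1
Op 3: write(P0, v2, 154). refcount(pp2)=2>1 -> COPY to pp5. 6 ppages; refcounts: pp0:2 pp1:1 pp2:1 pp3:2 pp4:1 pp5:1
Op 4: write(P1, v3, 161). refcount(pp3)=2>1 -> COPY to pp6. 7 ppages; refcounts: pp0:2 pp1:1 pp2:1 pp3:1 pp4:1 pp5:1 pp6:1
Op 5: read(P0, v1) -> 100. No state change.
Op 6: write(P1, v2, 159). refcount(pp2)=1 -> write in place. 7 ppages; refcounts: pp0:2 pp1:1 pp2:1 pp3:1 pp4:1 pp5:1 pp6:1
Op 7: read(P1, v2) -> 159. No state change.
Op 8: read(P0, v1) -> 100. No state change.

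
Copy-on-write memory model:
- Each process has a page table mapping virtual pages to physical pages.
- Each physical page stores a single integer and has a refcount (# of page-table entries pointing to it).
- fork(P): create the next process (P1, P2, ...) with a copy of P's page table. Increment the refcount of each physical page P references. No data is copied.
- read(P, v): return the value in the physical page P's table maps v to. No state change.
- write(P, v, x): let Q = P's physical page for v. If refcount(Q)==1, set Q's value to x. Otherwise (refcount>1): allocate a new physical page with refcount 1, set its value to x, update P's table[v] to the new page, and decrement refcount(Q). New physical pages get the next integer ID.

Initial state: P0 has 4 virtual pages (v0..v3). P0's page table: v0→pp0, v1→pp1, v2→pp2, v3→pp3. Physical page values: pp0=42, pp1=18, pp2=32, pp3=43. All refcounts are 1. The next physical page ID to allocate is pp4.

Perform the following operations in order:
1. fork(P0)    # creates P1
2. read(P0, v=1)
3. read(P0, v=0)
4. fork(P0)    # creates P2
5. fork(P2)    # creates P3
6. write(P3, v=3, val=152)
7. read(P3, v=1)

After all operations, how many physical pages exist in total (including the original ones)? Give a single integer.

Answer: 5

Derivation:
Op 1: fork(P0) -> P1. 4 ppages; refcounts: pp0:2 pp1:2 pp2:2 pp3:2
Op 2: read(P0, v1) -> 18. No state change.
Op 3: read(P0, v0) -> 42. No state change.
Op 4: fork(P0) -> P2. 4 ppages; refcounts: pp0:3 pp1:3 pp2:3 pp3:3
Op 5: fork(P2) -> P3. 4 ppages; refcounts: pp0:4 pp1:4 pp2:4 pp3:4
Op 6: write(P3, v3, 152). refcount(pp3)=4>1 -> COPY to pp4. 5 ppages; refcounts: pp0:4 pp1:4 pp2:4 pp3:3 pp4:1
Op 7: read(P3, v1) -> 18. No state change.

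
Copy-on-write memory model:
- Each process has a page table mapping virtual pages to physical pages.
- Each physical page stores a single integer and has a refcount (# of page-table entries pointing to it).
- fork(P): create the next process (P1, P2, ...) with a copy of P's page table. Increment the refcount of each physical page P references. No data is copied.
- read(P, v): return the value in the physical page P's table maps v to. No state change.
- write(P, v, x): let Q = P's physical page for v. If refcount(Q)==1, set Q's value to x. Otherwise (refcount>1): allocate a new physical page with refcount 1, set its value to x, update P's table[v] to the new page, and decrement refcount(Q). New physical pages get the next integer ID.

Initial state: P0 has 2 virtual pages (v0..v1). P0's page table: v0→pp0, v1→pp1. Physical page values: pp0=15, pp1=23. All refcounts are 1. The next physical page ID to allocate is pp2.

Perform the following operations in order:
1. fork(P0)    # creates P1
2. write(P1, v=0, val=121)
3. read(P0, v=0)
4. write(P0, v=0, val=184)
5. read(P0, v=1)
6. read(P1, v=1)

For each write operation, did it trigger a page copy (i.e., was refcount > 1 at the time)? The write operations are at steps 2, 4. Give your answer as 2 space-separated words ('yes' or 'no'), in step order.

Op 1: fork(P0) -> P1. 2 ppages; refcounts: pp0:2 pp1:2
Op 2: write(P1, v0, 121). refcount(pp0)=2>1 -> COPY to pp2. 3 ppages; refcounts: pp0:1 pp1:2 pp2:1
Op 3: read(P0, v0) -> 15. No state change.
Op 4: write(P0, v0, 184). refcount(pp0)=1 -> write in place. 3 ppages; refcounts: pp0:1 pp1:2 pp2:1
Op 5: read(P0, v1) -> 23. No state change.
Op 6: read(P1, v1) -> 23. No state change.

yes no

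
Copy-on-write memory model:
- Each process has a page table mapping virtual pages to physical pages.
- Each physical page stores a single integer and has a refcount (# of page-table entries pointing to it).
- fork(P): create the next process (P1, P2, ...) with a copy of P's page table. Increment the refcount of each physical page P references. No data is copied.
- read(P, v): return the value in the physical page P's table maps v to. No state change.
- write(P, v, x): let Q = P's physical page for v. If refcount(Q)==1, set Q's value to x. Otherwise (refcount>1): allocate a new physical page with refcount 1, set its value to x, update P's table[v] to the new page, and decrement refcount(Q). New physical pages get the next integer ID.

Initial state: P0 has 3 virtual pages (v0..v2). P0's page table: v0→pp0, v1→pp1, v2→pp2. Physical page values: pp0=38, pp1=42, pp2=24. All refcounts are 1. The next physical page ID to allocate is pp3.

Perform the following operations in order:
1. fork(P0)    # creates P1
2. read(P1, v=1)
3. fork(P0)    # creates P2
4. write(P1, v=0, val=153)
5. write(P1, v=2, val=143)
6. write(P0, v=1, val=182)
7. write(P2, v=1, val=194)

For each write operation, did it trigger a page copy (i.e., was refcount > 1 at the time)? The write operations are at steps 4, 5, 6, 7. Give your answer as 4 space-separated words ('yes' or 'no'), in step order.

Op 1: fork(P0) -> P1. 3 ppages; refcounts: pp0:2 pp1:2 pp2:2
Op 2: read(P1, v1) -> 42. No state change.
Op 3: fork(P0) -> P2. 3 ppages; refcounts: pp0:3 pp1:3 pp2:3
Op 4: write(P1, v0, 153). refcount(pp0)=3>1 -> COPY to pp3. 4 ppages; refcounts: pp0:2 pp1:3 pp2:3 pp3:1
Op 5: write(P1, v2, 143). refcount(pp2)=3>1 -> COPY to pp4. 5 ppages; refcounts: pp0:2 pp1:3 pp2:2 pp3:1 pp4:1
Op 6: write(P0, v1, 182). refcount(pp1)=3>1 -> COPY to pp5. 6 ppages; refcounts: pp0:2 pp1:2 pp2:2 pp3:1 pp4:1 pp5:1
Op 7: write(P2, v1, 194). refcount(pp1)=2>1 -> COPY to pp6. 7 ppages; refcounts: pp0:2 pp1:1 pp2:2 pp3:1 pp4:1 pp5:1 pp6:1

yes yes yes yes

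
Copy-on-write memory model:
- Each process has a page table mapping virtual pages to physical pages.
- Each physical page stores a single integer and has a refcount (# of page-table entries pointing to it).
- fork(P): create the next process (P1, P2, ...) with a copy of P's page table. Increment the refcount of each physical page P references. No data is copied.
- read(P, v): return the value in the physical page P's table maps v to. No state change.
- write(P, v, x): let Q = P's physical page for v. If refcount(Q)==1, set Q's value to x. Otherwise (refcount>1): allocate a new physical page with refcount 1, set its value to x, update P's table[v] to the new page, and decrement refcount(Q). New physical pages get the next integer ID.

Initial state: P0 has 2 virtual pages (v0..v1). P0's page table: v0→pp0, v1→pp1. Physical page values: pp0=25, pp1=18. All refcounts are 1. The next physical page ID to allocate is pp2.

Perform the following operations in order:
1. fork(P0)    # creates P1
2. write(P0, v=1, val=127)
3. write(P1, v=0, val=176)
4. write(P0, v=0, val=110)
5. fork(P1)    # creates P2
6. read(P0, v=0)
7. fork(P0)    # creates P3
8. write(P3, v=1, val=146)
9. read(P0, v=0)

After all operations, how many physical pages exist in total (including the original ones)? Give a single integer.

Op 1: fork(P0) -> P1. 2 ppages; refcounts: pp0:2 pp1:2
Op 2: write(P0, v1, 127). refcount(pp1)=2>1 -> COPY to pp2. 3 ppages; refcounts: pp0:2 pp1:1 pp2:1
Op 3: write(P1, v0, 176). refcount(pp0)=2>1 -> COPY to pp3. 4 ppages; refcounts: pp0:1 pp1:1 pp2:1 pp3:1
Op 4: write(P0, v0, 110). refcount(pp0)=1 -> write in place. 4 ppages; refcounts: pp0:1 pp1:1 pp2:1 pp3:1
Op 5: fork(P1) -> P2. 4 ppages; refcounts: pp0:1 pp1:2 pp2:1 pp3:2
Op 6: read(P0, v0) -> 110. No state change.
Op 7: fork(P0) -> P3. 4 ppages; refcounts: pp0:2 pp1:2 pp2:2 pp3:2
Op 8: write(P3, v1, 146). refcount(pp2)=2>1 -> COPY to pp4. 5 ppages; refcounts: pp0:2 pp1:2 pp2:1 pp3:2 pp4:1
Op 9: read(P0, v0) -> 110. No state change.

Answer: 5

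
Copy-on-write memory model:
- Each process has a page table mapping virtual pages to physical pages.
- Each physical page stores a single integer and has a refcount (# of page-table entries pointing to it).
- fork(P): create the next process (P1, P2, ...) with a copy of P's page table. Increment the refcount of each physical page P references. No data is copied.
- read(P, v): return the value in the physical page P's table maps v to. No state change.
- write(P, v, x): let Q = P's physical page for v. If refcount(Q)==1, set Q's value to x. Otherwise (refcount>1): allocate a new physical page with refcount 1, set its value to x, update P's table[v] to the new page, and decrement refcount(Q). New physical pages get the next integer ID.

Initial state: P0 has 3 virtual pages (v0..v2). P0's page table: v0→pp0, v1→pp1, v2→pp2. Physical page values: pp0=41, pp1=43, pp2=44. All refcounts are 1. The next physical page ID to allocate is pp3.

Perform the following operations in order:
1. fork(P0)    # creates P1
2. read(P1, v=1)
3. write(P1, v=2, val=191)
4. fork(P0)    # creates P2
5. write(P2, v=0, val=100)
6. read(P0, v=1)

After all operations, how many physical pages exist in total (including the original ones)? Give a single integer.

Op 1: fork(P0) -> P1. 3 ppages; refcounts: pp0:2 pp1:2 pp2:2
Op 2: read(P1, v1) -> 43. No state change.
Op 3: write(P1, v2, 191). refcount(pp2)=2>1 -> COPY to pp3. 4 ppages; refcounts: pp0:2 pp1:2 pp2:1 pp3:1
Op 4: fork(P0) -> P2. 4 ppages; refcounts: pp0:3 pp1:3 pp2:2 pp3:1
Op 5: write(P2, v0, 100). refcount(pp0)=3>1 -> COPY to pp4. 5 ppages; refcounts: pp0:2 pp1:3 pp2:2 pp3:1 pp4:1
Op 6: read(P0, v1) -> 43. No state change.

Answer: 5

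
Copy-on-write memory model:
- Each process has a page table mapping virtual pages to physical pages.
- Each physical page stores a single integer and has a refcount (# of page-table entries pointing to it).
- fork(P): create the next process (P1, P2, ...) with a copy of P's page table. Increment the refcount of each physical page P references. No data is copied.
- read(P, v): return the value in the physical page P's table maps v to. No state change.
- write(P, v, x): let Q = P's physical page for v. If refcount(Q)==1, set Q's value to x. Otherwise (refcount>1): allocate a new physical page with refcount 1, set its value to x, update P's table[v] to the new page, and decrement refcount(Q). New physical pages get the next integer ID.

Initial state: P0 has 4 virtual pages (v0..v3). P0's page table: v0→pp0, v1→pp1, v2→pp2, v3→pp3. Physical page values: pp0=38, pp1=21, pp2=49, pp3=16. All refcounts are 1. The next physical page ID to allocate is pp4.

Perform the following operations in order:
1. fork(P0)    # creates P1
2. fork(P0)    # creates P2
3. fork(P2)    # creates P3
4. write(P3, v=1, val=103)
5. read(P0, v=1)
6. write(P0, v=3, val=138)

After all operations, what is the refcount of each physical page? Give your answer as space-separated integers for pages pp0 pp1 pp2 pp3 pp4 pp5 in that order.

Op 1: fork(P0) -> P1. 4 ppages; refcounts: pp0:2 pp1:2 pp2:2 pp3:2
Op 2: fork(P0) -> P2. 4 ppages; refcounts: pp0:3 pp1:3 pp2:3 pp3:3
Op 3: fork(P2) -> P3. 4 ppages; refcounts: pp0:4 pp1:4 pp2:4 pp3:4
Op 4: write(P3, v1, 103). refcount(pp1)=4>1 -> COPY to pp4. 5 ppages; refcounts: pp0:4 pp1:3 pp2:4 pp3:4 pp4:1
Op 5: read(P0, v1) -> 21. No state change.
Op 6: write(P0, v3, 138). refcount(pp3)=4>1 -> COPY to pp5. 6 ppages; refcounts: pp0:4 pp1:3 pp2:4 pp3:3 pp4:1 pp5:1

Answer: 4 3 4 3 1 1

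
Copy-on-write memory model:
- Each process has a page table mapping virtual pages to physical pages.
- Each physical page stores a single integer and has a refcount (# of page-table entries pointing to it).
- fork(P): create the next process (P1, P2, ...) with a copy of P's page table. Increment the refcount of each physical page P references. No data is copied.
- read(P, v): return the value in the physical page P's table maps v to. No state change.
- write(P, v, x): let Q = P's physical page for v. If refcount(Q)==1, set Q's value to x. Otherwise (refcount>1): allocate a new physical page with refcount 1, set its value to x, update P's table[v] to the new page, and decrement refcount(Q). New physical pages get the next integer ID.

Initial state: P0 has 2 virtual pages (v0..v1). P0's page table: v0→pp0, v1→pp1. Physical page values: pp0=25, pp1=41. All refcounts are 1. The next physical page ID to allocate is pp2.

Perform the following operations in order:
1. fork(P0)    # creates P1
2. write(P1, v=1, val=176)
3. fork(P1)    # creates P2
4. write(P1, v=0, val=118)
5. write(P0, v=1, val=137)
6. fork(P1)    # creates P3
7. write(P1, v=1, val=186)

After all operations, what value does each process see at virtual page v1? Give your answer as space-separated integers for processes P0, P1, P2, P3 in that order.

Answer: 137 186 176 176

Derivation:
Op 1: fork(P0) -> P1. 2 ppages; refcounts: pp0:2 pp1:2
Op 2: write(P1, v1, 176). refcount(pp1)=2>1 -> COPY to pp2. 3 ppages; refcounts: pp0:2 pp1:1 pp2:1
Op 3: fork(P1) -> P2. 3 ppages; refcounts: pp0:3 pp1:1 pp2:2
Op 4: write(P1, v0, 118). refcount(pp0)=3>1 -> COPY to pp3. 4 ppages; refcounts: pp0:2 pp1:1 pp2:2 pp3:1
Op 5: write(P0, v1, 137). refcount(pp1)=1 -> write in place. 4 ppages; refcounts: pp0:2 pp1:1 pp2:2 pp3:1
Op 6: fork(P1) -> P3. 4 ppages; refcounts: pp0:2 pp1:1 pp2:3 pp3:2
Op 7: write(P1, v1, 186). refcount(pp2)=3>1 -> COPY to pp4. 5 ppages; refcounts: pp0:2 pp1:1 pp2:2 pp3:2 pp4:1
P0: v1 -> pp1 = 137
P1: v1 -> pp4 = 186
P2: v1 -> pp2 = 176
P3: v1 -> pp2 = 176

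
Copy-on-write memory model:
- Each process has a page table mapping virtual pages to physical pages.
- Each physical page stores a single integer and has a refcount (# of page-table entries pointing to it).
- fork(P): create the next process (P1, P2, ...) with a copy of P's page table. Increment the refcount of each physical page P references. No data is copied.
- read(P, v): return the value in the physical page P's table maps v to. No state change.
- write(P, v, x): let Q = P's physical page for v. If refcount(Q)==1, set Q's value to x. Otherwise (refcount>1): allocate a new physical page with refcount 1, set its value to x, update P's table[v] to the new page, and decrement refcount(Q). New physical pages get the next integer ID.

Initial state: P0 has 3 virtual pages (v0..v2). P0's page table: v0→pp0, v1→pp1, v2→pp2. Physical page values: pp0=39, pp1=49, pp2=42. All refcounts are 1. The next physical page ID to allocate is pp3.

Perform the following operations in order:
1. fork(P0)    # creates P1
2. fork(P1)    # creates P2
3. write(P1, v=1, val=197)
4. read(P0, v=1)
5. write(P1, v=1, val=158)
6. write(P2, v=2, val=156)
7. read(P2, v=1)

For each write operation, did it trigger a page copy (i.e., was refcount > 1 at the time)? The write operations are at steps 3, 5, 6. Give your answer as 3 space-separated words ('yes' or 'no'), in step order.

Op 1: fork(P0) -> P1. 3 ppages; refcounts: pp0:2 pp1:2 pp2:2
Op 2: fork(P1) -> P2. 3 ppages; refcounts: pp0:3 pp1:3 pp2:3
Op 3: write(P1, v1, 197). refcount(pp1)=3>1 -> COPY to pp3. 4 ppages; refcounts: pp0:3 pp1:2 pp2:3 pp3:1
Op 4: read(P0, v1) -> 49. No state change.
Op 5: write(P1, v1, 158). refcount(pp3)=1 -> write in place. 4 ppages; refcounts: pp0:3 pp1:2 pp2:3 pp3:1
Op 6: write(P2, v2, 156). refcount(pp2)=3>1 -> COPY to pp4. 5 ppages; refcounts: pp0:3 pp1:2 pp2:2 pp3:1 pp4:1
Op 7: read(P2, v1) -> 49. No state change.

yes no yes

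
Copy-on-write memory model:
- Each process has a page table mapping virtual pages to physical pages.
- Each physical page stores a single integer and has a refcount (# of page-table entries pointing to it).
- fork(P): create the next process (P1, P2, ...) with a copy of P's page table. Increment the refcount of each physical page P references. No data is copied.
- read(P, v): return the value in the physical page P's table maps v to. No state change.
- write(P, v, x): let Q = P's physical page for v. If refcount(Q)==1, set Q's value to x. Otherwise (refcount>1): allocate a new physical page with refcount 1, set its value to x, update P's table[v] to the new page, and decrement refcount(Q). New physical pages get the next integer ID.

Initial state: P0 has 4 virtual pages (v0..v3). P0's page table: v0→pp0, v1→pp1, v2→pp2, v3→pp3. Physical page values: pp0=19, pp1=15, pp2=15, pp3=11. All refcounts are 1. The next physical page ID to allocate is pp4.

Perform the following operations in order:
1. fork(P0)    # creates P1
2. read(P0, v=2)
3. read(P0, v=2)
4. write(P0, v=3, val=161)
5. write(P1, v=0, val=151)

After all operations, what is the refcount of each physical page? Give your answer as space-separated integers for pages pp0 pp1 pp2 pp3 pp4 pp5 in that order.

Answer: 1 2 2 1 1 1

Derivation:
Op 1: fork(P0) -> P1. 4 ppages; refcounts: pp0:2 pp1:2 pp2:2 pp3:2
Op 2: read(P0, v2) -> 15. No state change.
Op 3: read(P0, v2) -> 15. No state change.
Op 4: write(P0, v3, 161). refcount(pp3)=2>1 -> COPY to pp4. 5 ppages; refcounts: pp0:2 pp1:2 pp2:2 pp3:1 pp4:1
Op 5: write(P1, v0, 151). refcount(pp0)=2>1 -> COPY to pp5. 6 ppages; refcounts: pp0:1 pp1:2 pp2:2 pp3:1 pp4:1 pp5:1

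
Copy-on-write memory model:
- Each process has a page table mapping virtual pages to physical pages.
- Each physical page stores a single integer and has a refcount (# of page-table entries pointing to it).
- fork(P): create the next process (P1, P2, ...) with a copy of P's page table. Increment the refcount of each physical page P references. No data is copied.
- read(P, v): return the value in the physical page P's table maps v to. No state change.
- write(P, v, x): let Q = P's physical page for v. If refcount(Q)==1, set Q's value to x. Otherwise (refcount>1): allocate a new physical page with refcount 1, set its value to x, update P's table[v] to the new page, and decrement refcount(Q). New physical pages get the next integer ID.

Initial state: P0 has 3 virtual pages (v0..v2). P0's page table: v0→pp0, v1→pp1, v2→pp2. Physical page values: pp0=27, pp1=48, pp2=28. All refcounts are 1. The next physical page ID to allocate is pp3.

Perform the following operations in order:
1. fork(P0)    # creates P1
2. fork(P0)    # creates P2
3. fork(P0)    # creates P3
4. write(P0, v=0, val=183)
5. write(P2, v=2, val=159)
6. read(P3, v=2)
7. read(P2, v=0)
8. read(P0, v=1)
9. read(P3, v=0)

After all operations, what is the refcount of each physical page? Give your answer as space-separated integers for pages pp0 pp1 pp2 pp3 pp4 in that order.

Op 1: fork(P0) -> P1. 3 ppages; refcounts: pp0:2 pp1:2 pp2:2
Op 2: fork(P0) -> P2. 3 ppages; refcounts: pp0:3 pp1:3 pp2:3
Op 3: fork(P0) -> P3. 3 ppages; refcounts: pp0:4 pp1:4 pp2:4
Op 4: write(P0, v0, 183). refcount(pp0)=4>1 -> COPY to pp3. 4 ppages; refcounts: pp0:3 pp1:4 pp2:4 pp3:1
Op 5: write(P2, v2, 159). refcount(pp2)=4>1 -> COPY to pp4. 5 ppages; refcounts: pp0:3 pp1:4 pp2:3 pp3:1 pp4:1
Op 6: read(P3, v2) -> 28. No state change.
Op 7: read(P2, v0) -> 27. No state change.
Op 8: read(P0, v1) -> 48. No state change.
Op 9: read(P3, v0) -> 27. No state change.

Answer: 3 4 3 1 1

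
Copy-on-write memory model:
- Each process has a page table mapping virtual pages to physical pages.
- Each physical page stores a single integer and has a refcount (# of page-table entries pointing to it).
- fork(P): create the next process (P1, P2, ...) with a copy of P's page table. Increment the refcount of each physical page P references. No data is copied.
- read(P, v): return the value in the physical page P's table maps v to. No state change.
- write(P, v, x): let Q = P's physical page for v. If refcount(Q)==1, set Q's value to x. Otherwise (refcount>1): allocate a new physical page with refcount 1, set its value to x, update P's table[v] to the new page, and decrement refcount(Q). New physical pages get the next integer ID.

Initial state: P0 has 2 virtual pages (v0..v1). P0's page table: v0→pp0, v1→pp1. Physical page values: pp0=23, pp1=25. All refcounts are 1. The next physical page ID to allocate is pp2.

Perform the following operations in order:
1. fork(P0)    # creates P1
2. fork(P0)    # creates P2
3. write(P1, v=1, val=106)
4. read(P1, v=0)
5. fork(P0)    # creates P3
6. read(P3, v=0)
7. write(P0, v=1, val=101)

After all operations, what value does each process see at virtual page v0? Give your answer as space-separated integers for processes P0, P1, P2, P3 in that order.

Answer: 23 23 23 23

Derivation:
Op 1: fork(P0) -> P1. 2 ppages; refcounts: pp0:2 pp1:2
Op 2: fork(P0) -> P2. 2 ppages; refcounts: pp0:3 pp1:3
Op 3: write(P1, v1, 106). refcount(pp1)=3>1 -> COPY to pp2. 3 ppages; refcounts: pp0:3 pp1:2 pp2:1
Op 4: read(P1, v0) -> 23. No state change.
Op 5: fork(P0) -> P3. 3 ppages; refcounts: pp0:4 pp1:3 pp2:1
Op 6: read(P3, v0) -> 23. No state change.
Op 7: write(P0, v1, 101). refcount(pp1)=3>1 -> COPY to pp3. 4 ppages; refcounts: pp0:4 pp1:2 pp2:1 pp3:1
P0: v0 -> pp0 = 23
P1: v0 -> pp0 = 23
P2: v0 -> pp0 = 23
P3: v0 -> pp0 = 23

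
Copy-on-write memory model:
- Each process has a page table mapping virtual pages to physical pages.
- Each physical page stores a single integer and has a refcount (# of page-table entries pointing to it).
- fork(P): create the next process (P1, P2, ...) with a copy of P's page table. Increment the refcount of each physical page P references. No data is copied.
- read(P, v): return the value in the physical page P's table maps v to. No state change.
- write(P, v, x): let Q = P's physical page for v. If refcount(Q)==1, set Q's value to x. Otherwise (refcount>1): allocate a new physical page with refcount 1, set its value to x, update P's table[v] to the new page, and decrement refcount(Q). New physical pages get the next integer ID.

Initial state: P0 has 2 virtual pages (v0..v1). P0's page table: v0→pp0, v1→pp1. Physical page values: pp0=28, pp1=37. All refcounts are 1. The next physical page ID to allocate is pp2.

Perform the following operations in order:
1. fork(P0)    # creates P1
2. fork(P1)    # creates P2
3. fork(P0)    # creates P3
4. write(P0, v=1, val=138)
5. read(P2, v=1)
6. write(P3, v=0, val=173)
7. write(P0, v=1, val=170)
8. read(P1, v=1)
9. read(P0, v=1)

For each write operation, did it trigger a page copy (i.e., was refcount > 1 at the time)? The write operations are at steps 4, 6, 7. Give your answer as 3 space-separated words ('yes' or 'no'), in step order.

Op 1: fork(P0) -> P1. 2 ppages; refcounts: pp0:2 pp1:2
Op 2: fork(P1) -> P2. 2 ppages; refcounts: pp0:3 pp1:3
Op 3: fork(P0) -> P3. 2 ppages; refcounts: pp0:4 pp1:4
Op 4: write(P0, v1, 138). refcount(pp1)=4>1 -> COPY to pp2. 3 ppages; refcounts: pp0:4 pp1:3 pp2:1
Op 5: read(P2, v1) -> 37. No state change.
Op 6: write(P3, v0, 173). refcount(pp0)=4>1 -> COPY to pp3. 4 ppages; refcounts: pp0:3 pp1:3 pp2:1 pp3:1
Op 7: write(P0, v1, 170). refcount(pp2)=1 -> write in place. 4 ppages; refcounts: pp0:3 pp1:3 pp2:1 pp3:1
Op 8: read(P1, v1) -> 37. No state change.
Op 9: read(P0, v1) -> 170. No state change.

yes yes no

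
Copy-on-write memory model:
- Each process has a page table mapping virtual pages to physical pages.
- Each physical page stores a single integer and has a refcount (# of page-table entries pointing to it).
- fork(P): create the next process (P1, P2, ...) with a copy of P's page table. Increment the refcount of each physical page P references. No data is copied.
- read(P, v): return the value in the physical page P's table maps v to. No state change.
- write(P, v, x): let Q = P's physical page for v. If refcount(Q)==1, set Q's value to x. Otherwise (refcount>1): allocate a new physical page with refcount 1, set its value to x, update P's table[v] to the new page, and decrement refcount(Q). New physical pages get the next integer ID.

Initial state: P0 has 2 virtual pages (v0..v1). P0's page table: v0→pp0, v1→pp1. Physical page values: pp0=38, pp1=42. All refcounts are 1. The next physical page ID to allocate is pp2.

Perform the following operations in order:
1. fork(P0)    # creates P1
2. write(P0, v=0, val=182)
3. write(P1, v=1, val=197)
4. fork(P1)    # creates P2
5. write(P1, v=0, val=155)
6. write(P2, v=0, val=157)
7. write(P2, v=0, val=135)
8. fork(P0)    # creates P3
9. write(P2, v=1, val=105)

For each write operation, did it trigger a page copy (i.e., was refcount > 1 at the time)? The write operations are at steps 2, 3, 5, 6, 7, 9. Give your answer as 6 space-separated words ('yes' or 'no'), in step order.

Op 1: fork(P0) -> P1. 2 ppages; refcounts: pp0:2 pp1:2
Op 2: write(P0, v0, 182). refcount(pp0)=2>1 -> COPY to pp2. 3 ppages; refcounts: pp0:1 pp1:2 pp2:1
Op 3: write(P1, v1, 197). refcount(pp1)=2>1 -> COPY to pp3. 4 ppages; refcounts: pp0:1 pp1:1 pp2:1 pp3:1
Op 4: fork(P1) -> P2. 4 ppages; refcounts: pp0:2 pp1:1 pp2:1 pp3:2
Op 5: write(P1, v0, 155). refcount(pp0)=2>1 -> COPY to pp4. 5 ppages; refcounts: pp0:1 pp1:1 pp2:1 pp3:2 pp4:1
Op 6: write(P2, v0, 157). refcount(pp0)=1 -> write in place. 5 ppages; refcounts: pp0:1 pp1:1 pp2:1 pp3:2 pp4:1
Op 7: write(P2, v0, 135). refcount(pp0)=1 -> write in place. 5 ppages; refcounts: pp0:1 pp1:1 pp2:1 pp3:2 pp4:1
Op 8: fork(P0) -> P3. 5 ppages; refcounts: pp0:1 pp1:2 pp2:2 pp3:2 pp4:1
Op 9: write(P2, v1, 105). refcount(pp3)=2>1 -> COPY to pp5. 6 ppages; refcounts: pp0:1 pp1:2 pp2:2 pp3:1 pp4:1 pp5:1

yes yes yes no no yes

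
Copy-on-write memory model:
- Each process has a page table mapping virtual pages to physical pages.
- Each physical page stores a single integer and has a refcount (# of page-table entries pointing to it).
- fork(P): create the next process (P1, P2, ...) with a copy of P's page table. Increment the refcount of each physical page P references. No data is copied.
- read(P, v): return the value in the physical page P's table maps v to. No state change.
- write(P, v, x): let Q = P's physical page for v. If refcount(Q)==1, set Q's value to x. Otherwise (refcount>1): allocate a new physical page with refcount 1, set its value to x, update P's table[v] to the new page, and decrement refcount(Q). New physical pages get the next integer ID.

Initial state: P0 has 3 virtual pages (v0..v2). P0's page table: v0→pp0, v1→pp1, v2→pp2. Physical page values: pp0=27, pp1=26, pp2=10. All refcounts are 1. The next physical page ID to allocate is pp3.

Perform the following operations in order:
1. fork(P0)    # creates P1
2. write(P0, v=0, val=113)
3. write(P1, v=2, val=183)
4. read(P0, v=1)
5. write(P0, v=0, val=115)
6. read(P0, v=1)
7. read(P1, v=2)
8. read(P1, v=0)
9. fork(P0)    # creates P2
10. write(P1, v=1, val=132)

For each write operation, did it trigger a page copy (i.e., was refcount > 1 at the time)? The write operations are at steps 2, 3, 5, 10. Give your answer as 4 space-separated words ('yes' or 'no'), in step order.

Op 1: fork(P0) -> P1. 3 ppages; refcounts: pp0:2 pp1:2 pp2:2
Op 2: write(P0, v0, 113). refcount(pp0)=2>1 -> COPY to pp3. 4 ppages; refcounts: pp0:1 pp1:2 pp2:2 pp3:1
Op 3: write(P1, v2, 183). refcount(pp2)=2>1 -> COPY to pp4. 5 ppages; refcounts: pp0:1 pp1:2 pp2:1 pp3:1 pp4:1
Op 4: read(P0, v1) -> 26. No state change.
Op 5: write(P0, v0, 115). refcount(pp3)=1 -> write in place. 5 ppages; refcounts: pp0:1 pp1:2 pp2:1 pp3:1 pp4:1
Op 6: read(P0, v1) -> 26. No state change.
Op 7: read(P1, v2) -> 183. No state change.
Op 8: read(P1, v0) -> 27. No state change.
Op 9: fork(P0) -> P2. 5 ppages; refcounts: pp0:1 pp1:3 pp2:2 pp3:2 pp4:1
Op 10: write(P1, v1, 132). refcount(pp1)=3>1 -> COPY to pp5. 6 ppages; refcounts: pp0:1 pp1:2 pp2:2 pp3:2 pp4:1 pp5:1

yes yes no yes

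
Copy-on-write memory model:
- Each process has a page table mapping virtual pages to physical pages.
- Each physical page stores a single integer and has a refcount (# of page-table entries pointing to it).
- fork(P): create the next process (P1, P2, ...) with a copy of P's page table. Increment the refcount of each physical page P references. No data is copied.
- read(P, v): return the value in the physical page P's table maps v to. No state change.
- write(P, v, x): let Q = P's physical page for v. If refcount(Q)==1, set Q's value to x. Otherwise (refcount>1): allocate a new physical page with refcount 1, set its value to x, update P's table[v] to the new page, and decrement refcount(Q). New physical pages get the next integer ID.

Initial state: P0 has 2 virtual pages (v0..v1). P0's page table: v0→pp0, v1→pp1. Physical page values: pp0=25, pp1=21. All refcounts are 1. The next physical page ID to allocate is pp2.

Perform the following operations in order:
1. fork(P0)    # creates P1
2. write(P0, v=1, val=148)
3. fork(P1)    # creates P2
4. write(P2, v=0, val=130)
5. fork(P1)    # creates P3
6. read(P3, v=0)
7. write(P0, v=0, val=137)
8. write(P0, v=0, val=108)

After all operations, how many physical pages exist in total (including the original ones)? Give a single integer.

Op 1: fork(P0) -> P1. 2 ppages; refcounts: pp0:2 pp1:2
Op 2: write(P0, v1, 148). refcount(pp1)=2>1 -> COPY to pp2. 3 ppages; refcounts: pp0:2 pp1:1 pp2:1
Op 3: fork(P1) -> P2. 3 ppages; refcounts: pp0:3 pp1:2 pp2:1
Op 4: write(P2, v0, 130). refcount(pp0)=3>1 -> COPY to pp3. 4 ppages; refcounts: pp0:2 pp1:2 pp2:1 pp3:1
Op 5: fork(P1) -> P3. 4 ppages; refcounts: pp0:3 pp1:3 pp2:1 pp3:1
Op 6: read(P3, v0) -> 25. No state change.
Op 7: write(P0, v0, 137). refcount(pp0)=3>1 -> COPY to pp4. 5 ppages; refcounts: pp0:2 pp1:3 pp2:1 pp3:1 pp4:1
Op 8: write(P0, v0, 108). refcount(pp4)=1 -> write in place. 5 ppages; refcounts: pp0:2 pp1:3 pp2:1 pp3:1 pp4:1

Answer: 5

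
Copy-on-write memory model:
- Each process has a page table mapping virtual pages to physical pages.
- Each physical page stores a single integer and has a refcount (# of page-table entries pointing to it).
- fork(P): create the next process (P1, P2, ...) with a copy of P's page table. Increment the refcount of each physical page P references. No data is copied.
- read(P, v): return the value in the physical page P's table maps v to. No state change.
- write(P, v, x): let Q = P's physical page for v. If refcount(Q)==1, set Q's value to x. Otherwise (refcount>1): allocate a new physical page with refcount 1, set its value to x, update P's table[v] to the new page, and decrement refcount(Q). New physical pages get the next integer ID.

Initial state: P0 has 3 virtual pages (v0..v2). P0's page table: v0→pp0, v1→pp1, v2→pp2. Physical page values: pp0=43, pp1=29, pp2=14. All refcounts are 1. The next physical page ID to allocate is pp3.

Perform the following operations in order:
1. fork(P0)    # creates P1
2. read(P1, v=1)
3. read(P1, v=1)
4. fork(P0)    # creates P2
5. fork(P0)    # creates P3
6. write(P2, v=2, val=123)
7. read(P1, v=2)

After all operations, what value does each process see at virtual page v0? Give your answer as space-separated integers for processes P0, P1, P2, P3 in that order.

Answer: 43 43 43 43

Derivation:
Op 1: fork(P0) -> P1. 3 ppages; refcounts: pp0:2 pp1:2 pp2:2
Op 2: read(P1, v1) -> 29. No state change.
Op 3: read(P1, v1) -> 29. No state change.
Op 4: fork(P0) -> P2. 3 ppages; refcounts: pp0:3 pp1:3 pp2:3
Op 5: fork(P0) -> P3. 3 ppages; refcounts: pp0:4 pp1:4 pp2:4
Op 6: write(P2, v2, 123). refcount(pp2)=4>1 -> COPY to pp3. 4 ppages; refcounts: pp0:4 pp1:4 pp2:3 pp3:1
Op 7: read(P1, v2) -> 14. No state change.
P0: v0 -> pp0 = 43
P1: v0 -> pp0 = 43
P2: v0 -> pp0 = 43
P3: v0 -> pp0 = 43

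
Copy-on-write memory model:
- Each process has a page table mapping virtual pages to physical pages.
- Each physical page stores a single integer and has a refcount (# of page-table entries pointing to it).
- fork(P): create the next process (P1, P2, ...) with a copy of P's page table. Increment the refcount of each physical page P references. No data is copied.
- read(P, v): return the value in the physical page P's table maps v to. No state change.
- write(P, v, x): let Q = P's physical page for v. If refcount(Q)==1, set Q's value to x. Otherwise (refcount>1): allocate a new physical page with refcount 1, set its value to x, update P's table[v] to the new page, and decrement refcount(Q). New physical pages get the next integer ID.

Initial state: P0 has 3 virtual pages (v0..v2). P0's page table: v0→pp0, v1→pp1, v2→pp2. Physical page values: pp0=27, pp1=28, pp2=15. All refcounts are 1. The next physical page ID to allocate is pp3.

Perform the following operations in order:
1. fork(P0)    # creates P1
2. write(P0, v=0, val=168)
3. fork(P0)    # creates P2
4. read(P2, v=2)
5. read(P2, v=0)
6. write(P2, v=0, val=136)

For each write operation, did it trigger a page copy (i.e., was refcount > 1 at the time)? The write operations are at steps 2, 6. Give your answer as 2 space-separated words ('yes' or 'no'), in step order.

Op 1: fork(P0) -> P1. 3 ppages; refcounts: pp0:2 pp1:2 pp2:2
Op 2: write(P0, v0, 168). refcount(pp0)=2>1 -> COPY to pp3. 4 ppages; refcounts: pp0:1 pp1:2 pp2:2 pp3:1
Op 3: fork(P0) -> P2. 4 ppages; refcounts: pp0:1 pp1:3 pp2:3 pp3:2
Op 4: read(P2, v2) -> 15. No state change.
Op 5: read(P2, v0) -> 168. No state change.
Op 6: write(P2, v0, 136). refcount(pp3)=2>1 -> COPY to pp4. 5 ppages; refcounts: pp0:1 pp1:3 pp2:3 pp3:1 pp4:1

yes yes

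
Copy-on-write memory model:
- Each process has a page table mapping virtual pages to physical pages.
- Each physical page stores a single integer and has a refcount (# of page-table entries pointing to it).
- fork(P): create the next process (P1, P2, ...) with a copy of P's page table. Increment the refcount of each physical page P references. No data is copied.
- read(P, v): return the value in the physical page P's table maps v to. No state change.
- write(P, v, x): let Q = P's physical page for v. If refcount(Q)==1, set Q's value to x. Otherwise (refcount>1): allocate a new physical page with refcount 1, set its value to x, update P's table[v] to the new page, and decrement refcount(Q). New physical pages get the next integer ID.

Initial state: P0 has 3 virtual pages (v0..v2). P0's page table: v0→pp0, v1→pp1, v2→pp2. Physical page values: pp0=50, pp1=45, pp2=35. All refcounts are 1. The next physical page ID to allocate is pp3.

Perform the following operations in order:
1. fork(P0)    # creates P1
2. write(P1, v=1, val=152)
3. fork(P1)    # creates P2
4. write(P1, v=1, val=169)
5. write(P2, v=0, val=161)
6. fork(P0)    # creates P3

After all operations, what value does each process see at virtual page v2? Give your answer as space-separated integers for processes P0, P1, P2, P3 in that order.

Answer: 35 35 35 35

Derivation:
Op 1: fork(P0) -> P1. 3 ppages; refcounts: pp0:2 pp1:2 pp2:2
Op 2: write(P1, v1, 152). refcount(pp1)=2>1 -> COPY to pp3. 4 ppages; refcounts: pp0:2 pp1:1 pp2:2 pp3:1
Op 3: fork(P1) -> P2. 4 ppages; refcounts: pp0:3 pp1:1 pp2:3 pp3:2
Op 4: write(P1, v1, 169). refcount(pp3)=2>1 -> COPY to pp4. 5 ppages; refcounts: pp0:3 pp1:1 pp2:3 pp3:1 pp4:1
Op 5: write(P2, v0, 161). refcount(pp0)=3>1 -> COPY to pp5. 6 ppages; refcounts: pp0:2 pp1:1 pp2:3 pp3:1 pp4:1 pp5:1
Op 6: fork(P0) -> P3. 6 ppages; refcounts: pp0:3 pp1:2 pp2:4 pp3:1 pp4:1 pp5:1
P0: v2 -> pp2 = 35
P1: v2 -> pp2 = 35
P2: v2 -> pp2 = 35
P3: v2 -> pp2 = 35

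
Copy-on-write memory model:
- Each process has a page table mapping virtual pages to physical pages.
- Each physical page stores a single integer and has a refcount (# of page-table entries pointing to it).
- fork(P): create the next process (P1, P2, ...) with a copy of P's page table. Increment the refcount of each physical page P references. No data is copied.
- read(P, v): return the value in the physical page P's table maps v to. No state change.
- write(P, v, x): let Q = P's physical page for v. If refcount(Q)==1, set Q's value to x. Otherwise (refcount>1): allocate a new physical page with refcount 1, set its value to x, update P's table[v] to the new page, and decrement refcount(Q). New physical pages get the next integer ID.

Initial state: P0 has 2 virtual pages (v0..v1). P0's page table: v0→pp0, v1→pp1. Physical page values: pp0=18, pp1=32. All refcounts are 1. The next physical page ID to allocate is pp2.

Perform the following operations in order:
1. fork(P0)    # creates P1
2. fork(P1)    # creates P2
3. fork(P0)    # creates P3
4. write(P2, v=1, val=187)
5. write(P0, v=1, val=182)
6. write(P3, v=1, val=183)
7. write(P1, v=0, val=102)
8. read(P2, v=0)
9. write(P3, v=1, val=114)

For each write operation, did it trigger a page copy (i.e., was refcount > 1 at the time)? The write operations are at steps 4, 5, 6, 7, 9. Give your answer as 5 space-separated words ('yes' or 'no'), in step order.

Op 1: fork(P0) -> P1. 2 ppages; refcounts: pp0:2 pp1:2
Op 2: fork(P1) -> P2. 2 ppages; refcounts: pp0:3 pp1:3
Op 3: fork(P0) -> P3. 2 ppages; refcounts: pp0:4 pp1:4
Op 4: write(P2, v1, 187). refcount(pp1)=4>1 -> COPY to pp2. 3 ppages; refcounts: pp0:4 pp1:3 pp2:1
Op 5: write(P0, v1, 182). refcount(pp1)=3>1 -> COPY to pp3. 4 ppages; refcounts: pp0:4 pp1:2 pp2:1 pp3:1
Op 6: write(P3, v1, 183). refcount(pp1)=2>1 -> COPY to pp4. 5 ppages; refcounts: pp0:4 pp1:1 pp2:1 pp3:1 pp4:1
Op 7: write(P1, v0, 102). refcount(pp0)=4>1 -> COPY to pp5. 6 ppages; refcounts: pp0:3 pp1:1 pp2:1 pp3:1 pp4:1 pp5:1
Op 8: read(P2, v0) -> 18. No state change.
Op 9: write(P3, v1, 114). refcount(pp4)=1 -> write in place. 6 ppages; refcounts: pp0:3 pp1:1 pp2:1 pp3:1 pp4:1 pp5:1

yes yes yes yes no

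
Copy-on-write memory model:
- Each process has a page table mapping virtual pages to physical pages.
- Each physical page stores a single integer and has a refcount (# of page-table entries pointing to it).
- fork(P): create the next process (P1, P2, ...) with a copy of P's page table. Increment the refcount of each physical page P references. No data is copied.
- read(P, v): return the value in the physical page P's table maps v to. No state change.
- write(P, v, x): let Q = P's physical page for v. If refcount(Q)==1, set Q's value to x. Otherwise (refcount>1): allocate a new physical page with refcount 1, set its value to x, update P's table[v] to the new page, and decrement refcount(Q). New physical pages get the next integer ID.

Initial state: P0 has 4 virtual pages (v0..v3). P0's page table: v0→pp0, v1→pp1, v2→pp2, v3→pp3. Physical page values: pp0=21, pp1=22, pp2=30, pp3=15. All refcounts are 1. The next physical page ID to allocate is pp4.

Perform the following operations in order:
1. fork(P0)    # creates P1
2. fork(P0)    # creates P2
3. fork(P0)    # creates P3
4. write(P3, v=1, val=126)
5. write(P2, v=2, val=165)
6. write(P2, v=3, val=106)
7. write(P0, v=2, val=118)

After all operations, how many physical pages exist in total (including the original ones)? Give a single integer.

Op 1: fork(P0) -> P1. 4 ppages; refcounts: pp0:2 pp1:2 pp2:2 pp3:2
Op 2: fork(P0) -> P2. 4 ppages; refcounts: pp0:3 pp1:3 pp2:3 pp3:3
Op 3: fork(P0) -> P3. 4 ppages; refcounts: pp0:4 pp1:4 pp2:4 pp3:4
Op 4: write(P3, v1, 126). refcount(pp1)=4>1 -> COPY to pp4. 5 ppages; refcounts: pp0:4 pp1:3 pp2:4 pp3:4 pp4:1
Op 5: write(P2, v2, 165). refcount(pp2)=4>1 -> COPY to pp5. 6 ppages; refcounts: pp0:4 pp1:3 pp2:3 pp3:4 pp4:1 pp5:1
Op 6: write(P2, v3, 106). refcount(pp3)=4>1 -> COPY to pp6. 7 ppages; refcounts: pp0:4 pp1:3 pp2:3 pp3:3 pp4:1 pp5:1 pp6:1
Op 7: write(P0, v2, 118). refcount(pp2)=3>1 -> COPY to pp7. 8 ppages; refcounts: pp0:4 pp1:3 pp2:2 pp3:3 pp4:1 pp5:1 pp6:1 pp7:1

Answer: 8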